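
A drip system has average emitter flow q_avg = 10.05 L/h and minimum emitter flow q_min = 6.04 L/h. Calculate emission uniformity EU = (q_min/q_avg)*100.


EU = (q_min/q_avg)*100 = (6.04/10.05)*100 = 60.0995%

60.0995 %


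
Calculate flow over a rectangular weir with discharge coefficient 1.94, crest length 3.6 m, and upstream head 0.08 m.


Q = C * L * H^(3/2) = 1.94 * 3.6 * 0.08^1.5 = 1.94 * 3.6 * 0.022627

0.1580 m^3/s


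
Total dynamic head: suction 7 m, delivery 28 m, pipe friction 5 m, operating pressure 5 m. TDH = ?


TDH = Hs + Hd + hf + Hp = 7 + 28 + 5 + 5 = 45

45 m


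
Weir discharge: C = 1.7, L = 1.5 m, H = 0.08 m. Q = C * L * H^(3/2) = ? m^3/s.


Q = C * L * H^(3/2) = 1.7 * 1.5 * 0.08^1.5 = 1.7 * 1.5 * 0.022627

0.0577 m^3/s


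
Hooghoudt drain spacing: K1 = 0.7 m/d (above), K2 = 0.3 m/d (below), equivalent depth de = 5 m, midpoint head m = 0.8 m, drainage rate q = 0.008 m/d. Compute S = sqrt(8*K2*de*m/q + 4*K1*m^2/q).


S^2 = 8*K2*de*m/q + 4*K1*m^2/q
S^2 = 8*0.3*5*0.8/0.008 + 4*0.7*0.8^2/0.008
S = sqrt(1424.0000)

37.7359 m


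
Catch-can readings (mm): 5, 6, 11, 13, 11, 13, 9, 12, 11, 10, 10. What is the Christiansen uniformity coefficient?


mean = 10.090909 mm
MAD = 1.900826 mm
CU = (1 - 1.900826/10.090909)*100

81.1630 %


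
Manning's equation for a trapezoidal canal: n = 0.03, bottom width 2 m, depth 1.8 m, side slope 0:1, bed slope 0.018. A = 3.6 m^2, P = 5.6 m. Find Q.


R = A/P = 3.6/5.6 = 0.642857
Q = (1/0.03) * 3.6 * 0.642857^(2/3) * 0.018^0.5

11.9921 m^3/s


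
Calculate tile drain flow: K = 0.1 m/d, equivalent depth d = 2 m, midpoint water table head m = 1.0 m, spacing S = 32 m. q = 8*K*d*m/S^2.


q = 8*K*d*m/S^2
q = 8*0.1*2*1.0/32^2
q = 1.6000 / 1024

0.0016 m/d


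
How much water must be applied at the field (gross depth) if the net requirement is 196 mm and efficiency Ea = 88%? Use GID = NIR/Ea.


Ea = 88% = 0.88
GID = NIR / Ea = 196 / 0.88 = 222.7273 mm

222.7273 mm


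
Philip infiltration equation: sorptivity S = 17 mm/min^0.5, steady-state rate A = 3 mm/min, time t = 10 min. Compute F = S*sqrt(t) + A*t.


F = S*sqrt(t) + A*t
F = 17*sqrt(10) + 3*10
F = 17*3.162278 + 30

83.7587 mm


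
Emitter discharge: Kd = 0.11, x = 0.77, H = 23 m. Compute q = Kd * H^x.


q = Kd * H^x = 0.11 * 23^0.77 = 0.11 * 11.182282

1.2301 L/h


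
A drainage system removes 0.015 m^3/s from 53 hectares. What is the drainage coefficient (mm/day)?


DC = Q * 86400 / (A * 10000) * 1000
DC = 0.015 * 86400 / (53 * 10000) * 1000
DC = 1296000.0000 / 530000

2.4453 mm/day


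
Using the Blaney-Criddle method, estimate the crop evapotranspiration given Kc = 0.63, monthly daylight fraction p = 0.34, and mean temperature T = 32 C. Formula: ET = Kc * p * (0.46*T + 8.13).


ET = Kc * p * (0.46*T + 8.13)
ET = 0.63 * 0.34 * (0.46*32 + 8.13)
ET = 0.63 * 0.34 * 22.8500

4.8945 mm/day


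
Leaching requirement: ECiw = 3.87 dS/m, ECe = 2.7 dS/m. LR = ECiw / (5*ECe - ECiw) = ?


LR = ECiw / (5*ECe - ECiw)
LR = 3.87 / (5*2.7 - 3.87)
LR = 3.87 / 9.6300

0.4019


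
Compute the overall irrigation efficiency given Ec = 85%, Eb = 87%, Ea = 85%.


Ec = 0.85, Eb = 0.87, Ea = 0.85
E = 0.85 * 0.87 * 0.85 * 100 = 62.8575%

62.8575 %


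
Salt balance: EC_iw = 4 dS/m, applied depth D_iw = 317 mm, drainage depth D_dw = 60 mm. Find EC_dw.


EC_dw = EC_iw * D_iw / D_dw
EC_dw = 4 * 317 / 60
EC_dw = 1268 / 60

21.1333 dS/m


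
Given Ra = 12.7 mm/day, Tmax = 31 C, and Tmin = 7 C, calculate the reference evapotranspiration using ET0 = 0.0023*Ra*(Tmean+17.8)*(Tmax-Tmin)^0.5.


Tmean = (Tmax + Tmin)/2 = (31 + 7)/2 = 19.0
ET0 = 0.0023 * 12.7 * (19.0 + 17.8) * sqrt(31 - 7)
ET0 = 0.0023 * 12.7 * 36.8 * 4.898979

5.2660 mm/day


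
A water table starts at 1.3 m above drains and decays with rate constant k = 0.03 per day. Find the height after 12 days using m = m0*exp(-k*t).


m = m0 * exp(-k*t)
m = 1.3 * exp(-0.03 * 12)
m = 1.3 * exp(-0.3600)

0.9070 m


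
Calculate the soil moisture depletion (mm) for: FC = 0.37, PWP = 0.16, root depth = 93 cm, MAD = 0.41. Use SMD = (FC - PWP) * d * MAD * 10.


SMD = (FC - PWP) * d * MAD * 10
SMD = (0.37 - 0.16) * 93 * 0.41 * 10
SMD = 0.2100 * 93 * 0.41 * 10

80.0730 mm


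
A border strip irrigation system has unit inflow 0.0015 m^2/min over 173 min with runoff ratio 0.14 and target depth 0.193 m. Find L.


L = q*t/((1+r)*Z)
L = 0.0015*173/((1+0.14)*0.193)
L = 0.2595/0.22002

1.1794 m


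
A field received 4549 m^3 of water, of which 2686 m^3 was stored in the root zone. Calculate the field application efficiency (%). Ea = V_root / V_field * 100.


Ea = V_root / V_field * 100 = 2686 / 4549 * 100 = 59.0459%

59.0459 %


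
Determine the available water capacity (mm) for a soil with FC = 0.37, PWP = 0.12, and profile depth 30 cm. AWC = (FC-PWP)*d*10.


AWC = (FC - PWP) * d * 10
AWC = (0.37 - 0.12) * 30 * 10
AWC = 0.2500 * 30 * 10

75.0000 mm


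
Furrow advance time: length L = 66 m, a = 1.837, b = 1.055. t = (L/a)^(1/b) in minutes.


t = (L/a)^(1/b)
t = (66/1.837)^(1/1.055)
t = 35.928144^(1/1.055)

29.8089 min


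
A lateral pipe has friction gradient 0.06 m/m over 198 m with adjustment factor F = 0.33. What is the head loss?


hf = J * L * F = 0.06 * 198 * 0.33 = 3.9204 m

3.9204 m


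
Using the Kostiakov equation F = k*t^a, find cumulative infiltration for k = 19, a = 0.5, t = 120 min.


F = k * t^a = 19 * 120^0.5
F = 19 * 10.954451

208.1346 mm


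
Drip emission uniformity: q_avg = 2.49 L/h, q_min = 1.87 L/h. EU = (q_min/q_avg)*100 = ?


EU = (q_min/q_avg)*100 = (1.87/2.49)*100 = 75.1004%

75.1004 %


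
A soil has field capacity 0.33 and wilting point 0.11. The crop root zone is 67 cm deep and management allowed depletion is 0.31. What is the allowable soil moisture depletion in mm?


SMD = (FC - PWP) * d * MAD * 10
SMD = (0.33 - 0.11) * 67 * 0.31 * 10
SMD = 0.2200 * 67 * 0.31 * 10

45.6940 mm


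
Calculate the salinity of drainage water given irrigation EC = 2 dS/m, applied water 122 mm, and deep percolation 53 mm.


EC_dw = EC_iw * D_iw / D_dw
EC_dw = 2 * 122 / 53
EC_dw = 244 / 53

4.6038 dS/m


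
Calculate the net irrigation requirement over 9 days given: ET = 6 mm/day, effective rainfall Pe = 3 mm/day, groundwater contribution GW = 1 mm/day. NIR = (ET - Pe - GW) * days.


Daily deficit = ET - Pe - GW = 6 - 3 - 1 = 2 mm/day
NIR = 2 * 9 = 18 mm

18.0000 mm


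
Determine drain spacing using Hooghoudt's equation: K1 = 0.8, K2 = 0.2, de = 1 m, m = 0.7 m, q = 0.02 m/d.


S^2 = 8*K2*de*m/q + 4*K1*m^2/q
S^2 = 8*0.2*1*0.7/0.02 + 4*0.8*0.7^2/0.02
S = sqrt(134.4000)

11.5931 m


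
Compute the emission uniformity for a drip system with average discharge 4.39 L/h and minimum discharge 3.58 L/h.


EU = (q_min/q_avg)*100 = (3.58/4.39)*100 = 81.5490%

81.5490 %


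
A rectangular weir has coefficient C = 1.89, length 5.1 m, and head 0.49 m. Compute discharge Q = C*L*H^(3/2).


Q = C * L * H^(3/2) = 1.89 * 5.1 * 0.49^1.5 = 1.89 * 5.1 * 0.343000

3.3062 m^3/s


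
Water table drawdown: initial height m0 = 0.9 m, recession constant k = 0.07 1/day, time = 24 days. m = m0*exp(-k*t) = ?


m = m0 * exp(-k*t)
m = 0.9 * exp(-0.07 * 24)
m = 0.9 * exp(-1.6800)

0.1677 m


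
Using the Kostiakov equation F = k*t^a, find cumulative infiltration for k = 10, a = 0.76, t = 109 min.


F = k * t^a = 10 * 109^0.76
F = 10 * 35.354454

353.5445 mm


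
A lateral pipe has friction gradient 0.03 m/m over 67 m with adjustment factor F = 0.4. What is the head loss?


hf = J * L * F = 0.03 * 67 * 0.4 = 0.8040 m

0.8040 m


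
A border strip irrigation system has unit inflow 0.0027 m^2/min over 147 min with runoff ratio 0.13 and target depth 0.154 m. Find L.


L = q*t/((1+r)*Z)
L = 0.0027*147/((1+0.13)*0.154)
L = 0.3969/0.17402

2.2808 m


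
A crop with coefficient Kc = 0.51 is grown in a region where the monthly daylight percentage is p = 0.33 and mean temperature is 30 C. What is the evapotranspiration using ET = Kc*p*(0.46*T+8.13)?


ET = Kc * p * (0.46*T + 8.13)
ET = 0.51 * 0.33 * (0.46*30 + 8.13)
ET = 0.51 * 0.33 * 21.9300

3.6908 mm/day


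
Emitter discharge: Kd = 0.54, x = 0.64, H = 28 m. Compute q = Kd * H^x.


q = Kd * H^x = 0.54 * 28^0.64 = 0.54 * 8.436866

4.5559 L/h


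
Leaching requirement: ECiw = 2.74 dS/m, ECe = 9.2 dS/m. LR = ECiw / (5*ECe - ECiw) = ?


LR = ECiw / (5*ECe - ECiw)
LR = 2.74 / (5*9.2 - 2.74)
LR = 2.74 / 43.2600

0.0633


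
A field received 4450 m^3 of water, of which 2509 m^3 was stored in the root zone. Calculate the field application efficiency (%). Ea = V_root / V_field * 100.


Ea = V_root / V_field * 100 = 2509 / 4450 * 100 = 56.3820%

56.3820 %


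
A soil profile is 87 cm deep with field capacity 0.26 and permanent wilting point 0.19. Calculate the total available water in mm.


AWC = (FC - PWP) * d * 10
AWC = (0.26 - 0.19) * 87 * 10
AWC = 0.0700 * 87 * 10

60.9000 mm


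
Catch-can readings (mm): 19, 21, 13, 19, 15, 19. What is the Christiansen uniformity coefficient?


mean = 17.666667 mm
MAD = 2.444444 mm
CU = (1 - 2.444444/17.666667)*100

86.1635 %


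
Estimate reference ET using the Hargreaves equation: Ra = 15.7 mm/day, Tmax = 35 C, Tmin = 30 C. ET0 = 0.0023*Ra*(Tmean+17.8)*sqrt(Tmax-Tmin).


Tmean = (Tmax + Tmin)/2 = (35 + 30)/2 = 32.5
ET0 = 0.0023 * 15.7 * (32.5 + 17.8) * sqrt(35 - 30)
ET0 = 0.0023 * 15.7 * 50.3 * 2.236068

4.0614 mm/day


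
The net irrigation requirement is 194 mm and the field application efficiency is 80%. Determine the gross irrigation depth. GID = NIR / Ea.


Ea = 80% = 0.8
GID = NIR / Ea = 194 / 0.8 = 242.5000 mm

242.5000 mm


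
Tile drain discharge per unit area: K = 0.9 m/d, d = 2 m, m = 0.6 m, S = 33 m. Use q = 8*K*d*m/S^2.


q = 8*K*d*m/S^2
q = 8*0.9*2*0.6/33^2
q = 8.6400 / 1089

0.0079 m/d


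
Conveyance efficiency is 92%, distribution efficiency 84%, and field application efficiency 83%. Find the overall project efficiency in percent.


Ec = 0.92, Eb = 0.84, Ea = 0.83
E = 0.92 * 0.84 * 0.83 * 100 = 64.1424%

64.1424 %


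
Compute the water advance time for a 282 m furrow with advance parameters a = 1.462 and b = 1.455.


t = (L/a)^(1/b)
t = (282/1.462)^(1/1.455)
t = 192.886457^(1/1.455)

37.2095 min


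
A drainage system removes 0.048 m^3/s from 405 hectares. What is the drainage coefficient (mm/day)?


DC = Q * 86400 / (A * 10000) * 1000
DC = 0.048 * 86400 / (405 * 10000) * 1000
DC = 4147200.0000 / 4050000

1.0240 mm/day


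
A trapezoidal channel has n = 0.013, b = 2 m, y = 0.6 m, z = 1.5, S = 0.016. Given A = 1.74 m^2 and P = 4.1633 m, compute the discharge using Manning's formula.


R = A/P = 1.74/4.1633 = 0.417938
Q = (1/0.013) * 1.74 * 0.417938^(2/3) * 0.016^0.5

9.4640 m^3/s


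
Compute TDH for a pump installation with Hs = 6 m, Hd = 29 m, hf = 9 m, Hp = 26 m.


TDH = Hs + Hd + hf + Hp = 6 + 29 + 9 + 26 = 70

70 m


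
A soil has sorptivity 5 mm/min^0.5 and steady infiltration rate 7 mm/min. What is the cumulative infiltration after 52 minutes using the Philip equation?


F = S*sqrt(t) + A*t
F = 5*sqrt(52) + 7*52
F = 5*7.211103 + 364

400.0555 mm


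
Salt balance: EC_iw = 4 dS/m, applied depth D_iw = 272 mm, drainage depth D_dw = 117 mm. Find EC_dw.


EC_dw = EC_iw * D_iw / D_dw
EC_dw = 4 * 272 / 117
EC_dw = 1088 / 117

9.2991 dS/m


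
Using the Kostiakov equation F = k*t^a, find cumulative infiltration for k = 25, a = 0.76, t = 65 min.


F = k * t^a = 25 * 65^0.76
F = 25 * 23.867897

596.6974 mm


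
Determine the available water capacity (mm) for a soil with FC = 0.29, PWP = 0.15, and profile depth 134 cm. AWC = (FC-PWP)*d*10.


AWC = (FC - PWP) * d * 10
AWC = (0.29 - 0.15) * 134 * 10
AWC = 0.1400 * 134 * 10

187.6000 mm


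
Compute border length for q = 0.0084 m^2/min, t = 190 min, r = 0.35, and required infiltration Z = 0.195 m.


L = q*t/((1+r)*Z)
L = 0.0084*190/((1+0.35)*0.195)
L = 1.596/0.26325

6.0627 m


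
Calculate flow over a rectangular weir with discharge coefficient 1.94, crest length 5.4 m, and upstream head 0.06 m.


Q = C * L * H^(3/2) = 1.94 * 5.4 * 0.06^1.5 = 1.94 * 5.4 * 0.014697

0.1540 m^3/s


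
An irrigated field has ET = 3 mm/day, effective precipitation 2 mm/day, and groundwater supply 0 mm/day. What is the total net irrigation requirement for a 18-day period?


Daily deficit = ET - Pe - GW = 3 - 2 - 0 = 1 mm/day
NIR = 1 * 18 = 18 mm

18.0000 mm


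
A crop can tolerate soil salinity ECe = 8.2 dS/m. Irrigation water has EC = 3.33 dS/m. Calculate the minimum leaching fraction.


LR = ECiw / (5*ECe - ECiw)
LR = 3.33 / (5*8.2 - 3.33)
LR = 3.33 / 37.6700

0.0884


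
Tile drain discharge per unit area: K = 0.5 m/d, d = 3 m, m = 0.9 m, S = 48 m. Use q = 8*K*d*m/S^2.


q = 8*K*d*m/S^2
q = 8*0.5*3*0.9/48^2
q = 10.8000 / 2304

0.0047 m/d


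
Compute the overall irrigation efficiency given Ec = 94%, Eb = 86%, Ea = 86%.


Ec = 0.94, Eb = 0.86, Ea = 0.86
E = 0.94 * 0.86 * 0.86 * 100 = 69.5224%

69.5224 %


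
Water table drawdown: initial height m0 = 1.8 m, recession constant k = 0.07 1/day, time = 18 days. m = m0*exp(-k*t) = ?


m = m0 * exp(-k*t)
m = 1.8 * exp(-0.07 * 18)
m = 1.8 * exp(-1.2600)

0.5106 m


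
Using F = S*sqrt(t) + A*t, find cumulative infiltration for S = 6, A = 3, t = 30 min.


F = S*sqrt(t) + A*t
F = 6*sqrt(30) + 3*30
F = 6*5.477226 + 90

122.8634 mm


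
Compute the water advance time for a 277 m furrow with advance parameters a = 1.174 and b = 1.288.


t = (L/a)^(1/b)
t = (277/1.174)^(1/1.288)
t = 235.945486^(1/1.288)

69.5417 min


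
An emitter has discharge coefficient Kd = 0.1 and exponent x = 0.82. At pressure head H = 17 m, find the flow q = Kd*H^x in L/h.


q = Kd * H^x = 0.1 * 17^0.82 = 0.1 * 10.208645

1.0209 L/h


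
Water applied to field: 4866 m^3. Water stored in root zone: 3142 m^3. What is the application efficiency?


Ea = V_root / V_field * 100 = 3142 / 4866 * 100 = 64.5705%

64.5705 %


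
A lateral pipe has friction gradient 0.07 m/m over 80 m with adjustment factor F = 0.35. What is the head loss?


hf = J * L * F = 0.07 * 80 * 0.35 = 1.9600 m

1.9600 m


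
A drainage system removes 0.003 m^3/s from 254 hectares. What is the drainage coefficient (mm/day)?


DC = Q * 86400 / (A * 10000) * 1000
DC = 0.003 * 86400 / (254 * 10000) * 1000
DC = 259200.0000 / 2540000

0.1020 mm/day


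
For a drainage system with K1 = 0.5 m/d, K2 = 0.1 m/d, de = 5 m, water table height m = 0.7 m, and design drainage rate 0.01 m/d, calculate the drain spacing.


S^2 = 8*K2*de*m/q + 4*K1*m^2/q
S^2 = 8*0.1*5*0.7/0.01 + 4*0.5*0.7^2/0.01
S = sqrt(378.0000)

19.4422 m


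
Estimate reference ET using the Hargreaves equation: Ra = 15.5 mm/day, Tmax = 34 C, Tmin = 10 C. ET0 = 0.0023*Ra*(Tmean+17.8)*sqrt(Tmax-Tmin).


Tmean = (Tmax + Tmin)/2 = (34 + 10)/2 = 22.0
ET0 = 0.0023 * 15.5 * (22.0 + 17.8) * sqrt(34 - 10)
ET0 = 0.0023 * 15.5 * 39.8 * 4.898979

6.9510 mm/day


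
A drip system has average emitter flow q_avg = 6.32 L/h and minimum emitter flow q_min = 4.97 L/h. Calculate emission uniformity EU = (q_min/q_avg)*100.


EU = (q_min/q_avg)*100 = (4.97/6.32)*100 = 78.6392%

78.6392 %


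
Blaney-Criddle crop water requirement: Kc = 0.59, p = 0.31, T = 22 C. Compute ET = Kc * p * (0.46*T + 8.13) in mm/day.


ET = Kc * p * (0.46*T + 8.13)
ET = 0.59 * 0.31 * (0.46*22 + 8.13)
ET = 0.59 * 0.31 * 18.2500

3.3379 mm/day


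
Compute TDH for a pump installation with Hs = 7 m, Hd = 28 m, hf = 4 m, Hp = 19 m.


TDH = Hs + Hd + hf + Hp = 7 + 28 + 4 + 19 = 58

58 m


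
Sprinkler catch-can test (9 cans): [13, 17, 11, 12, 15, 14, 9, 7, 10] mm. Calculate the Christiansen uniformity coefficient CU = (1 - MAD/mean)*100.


mean = 12.000000 mm
MAD = 2.444444 mm
CU = (1 - 2.444444/12.000000)*100

79.6296 %


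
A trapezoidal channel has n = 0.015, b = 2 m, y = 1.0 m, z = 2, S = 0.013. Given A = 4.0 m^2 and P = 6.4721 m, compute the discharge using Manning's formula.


R = A/P = 4.0/6.4721 = 0.618037
Q = (1/0.015) * 4.0 * 0.618037^(2/3) * 0.013^0.5

22.0606 m^3/s


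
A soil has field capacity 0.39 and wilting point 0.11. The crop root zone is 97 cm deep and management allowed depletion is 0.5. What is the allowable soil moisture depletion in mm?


SMD = (FC - PWP) * d * MAD * 10
SMD = (0.39 - 0.11) * 97 * 0.5 * 10
SMD = 0.2800 * 97 * 0.5 * 10

135.8000 mm


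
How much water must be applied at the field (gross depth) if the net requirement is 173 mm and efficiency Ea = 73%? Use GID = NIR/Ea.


Ea = 73% = 0.73
GID = NIR / Ea = 173 / 0.73 = 236.9863 mm

236.9863 mm


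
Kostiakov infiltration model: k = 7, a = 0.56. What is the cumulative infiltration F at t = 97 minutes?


F = k * t^a = 7 * 97^0.56
F = 7 * 12.959617

90.7173 mm


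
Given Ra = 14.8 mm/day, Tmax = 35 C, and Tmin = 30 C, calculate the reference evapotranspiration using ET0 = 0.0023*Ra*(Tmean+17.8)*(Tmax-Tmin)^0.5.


Tmean = (Tmax + Tmin)/2 = (35 + 30)/2 = 32.5
ET0 = 0.0023 * 14.8 * (32.5 + 17.8) * sqrt(35 - 30)
ET0 = 0.0023 * 14.8 * 50.3 * 2.236068

3.8286 mm/day


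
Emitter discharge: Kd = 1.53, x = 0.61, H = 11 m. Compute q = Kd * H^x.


q = Kd * H^x = 1.53 * 11^0.61 = 1.53 * 4.317671

6.6060 L/h


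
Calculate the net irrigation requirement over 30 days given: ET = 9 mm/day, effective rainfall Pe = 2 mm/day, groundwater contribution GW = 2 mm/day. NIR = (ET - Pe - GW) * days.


Daily deficit = ET - Pe - GW = 9 - 2 - 2 = 5 mm/day
NIR = 5 * 30 = 150 mm

150.0000 mm


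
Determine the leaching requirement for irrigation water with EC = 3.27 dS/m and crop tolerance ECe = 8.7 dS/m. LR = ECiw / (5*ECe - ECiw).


LR = ECiw / (5*ECe - ECiw)
LR = 3.27 / (5*8.7 - 3.27)
LR = 3.27 / 40.2300

0.0813


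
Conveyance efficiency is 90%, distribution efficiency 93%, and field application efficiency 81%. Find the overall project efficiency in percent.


Ec = 0.9, Eb = 0.93, Ea = 0.81
E = 0.9 * 0.93 * 0.81 * 100 = 67.7970%

67.7970 %


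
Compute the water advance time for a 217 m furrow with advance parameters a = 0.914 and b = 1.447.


t = (L/a)^(1/b)
t = (217/0.914)^(1/1.447)
t = 237.417943^(1/1.447)

43.8209 min


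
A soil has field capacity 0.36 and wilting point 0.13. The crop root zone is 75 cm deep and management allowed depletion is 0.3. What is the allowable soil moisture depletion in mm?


SMD = (FC - PWP) * d * MAD * 10
SMD = (0.36 - 0.13) * 75 * 0.3 * 10
SMD = 0.2300 * 75 * 0.3 * 10

51.7500 mm


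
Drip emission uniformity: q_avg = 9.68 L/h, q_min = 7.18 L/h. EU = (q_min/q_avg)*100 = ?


EU = (q_min/q_avg)*100 = (7.18/9.68)*100 = 74.1736%

74.1736 %


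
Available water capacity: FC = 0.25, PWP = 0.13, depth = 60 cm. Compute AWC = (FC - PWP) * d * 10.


AWC = (FC - PWP) * d * 10
AWC = (0.25 - 0.13) * 60 * 10
AWC = 0.1200 * 60 * 10

72.0000 mm


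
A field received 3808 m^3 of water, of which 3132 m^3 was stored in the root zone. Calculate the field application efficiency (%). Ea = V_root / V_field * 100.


Ea = V_root / V_field * 100 = 3132 / 3808 * 100 = 82.2479%

82.2479 %


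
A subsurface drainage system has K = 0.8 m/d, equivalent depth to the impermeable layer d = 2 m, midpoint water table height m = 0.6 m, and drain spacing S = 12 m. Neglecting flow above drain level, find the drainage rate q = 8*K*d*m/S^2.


q = 8*K*d*m/S^2
q = 8*0.8*2*0.6/12^2
q = 7.6800 / 144

0.0533 m/d


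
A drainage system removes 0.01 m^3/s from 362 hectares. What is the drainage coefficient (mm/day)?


DC = Q * 86400 / (A * 10000) * 1000
DC = 0.01 * 86400 / (362 * 10000) * 1000
DC = 864000.0000 / 3620000

0.2387 mm/day


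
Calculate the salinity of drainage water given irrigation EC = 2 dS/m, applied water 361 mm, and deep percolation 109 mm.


EC_dw = EC_iw * D_iw / D_dw
EC_dw = 2 * 361 / 109
EC_dw = 722 / 109

6.6239 dS/m


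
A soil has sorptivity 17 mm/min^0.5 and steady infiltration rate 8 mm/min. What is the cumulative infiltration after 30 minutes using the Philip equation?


F = S*sqrt(t) + A*t
F = 17*sqrt(30) + 8*30
F = 17*5.477226 + 240

333.1128 mm


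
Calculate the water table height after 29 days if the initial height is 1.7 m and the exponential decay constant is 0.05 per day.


m = m0 * exp(-k*t)
m = 1.7 * exp(-0.05 * 29)
m = 1.7 * exp(-1.4500)

0.3988 m


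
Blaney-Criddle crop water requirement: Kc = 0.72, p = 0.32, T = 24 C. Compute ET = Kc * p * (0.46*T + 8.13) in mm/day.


ET = Kc * p * (0.46*T + 8.13)
ET = 0.72 * 0.32 * (0.46*24 + 8.13)
ET = 0.72 * 0.32 * 19.1700

4.4168 mm/day


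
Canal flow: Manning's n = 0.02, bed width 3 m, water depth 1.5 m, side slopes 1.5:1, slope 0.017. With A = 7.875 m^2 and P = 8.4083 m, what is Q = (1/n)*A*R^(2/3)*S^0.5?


R = A/P = 7.875/8.4083 = 0.936575
Q = (1/0.02) * 7.875 * 0.936575^(2/3) * 0.017^0.5

49.1443 m^3/s


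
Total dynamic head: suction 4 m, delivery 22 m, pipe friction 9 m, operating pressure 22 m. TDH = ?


TDH = Hs + Hd + hf + Hp = 4 + 22 + 9 + 22 = 57

57 m


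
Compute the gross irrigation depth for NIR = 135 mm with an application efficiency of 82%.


Ea = 82% = 0.82
GID = NIR / Ea = 135 / 0.82 = 164.6341 mm

164.6341 mm


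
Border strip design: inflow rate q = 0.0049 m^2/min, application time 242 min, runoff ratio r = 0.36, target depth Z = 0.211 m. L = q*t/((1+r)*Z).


L = q*t/((1+r)*Z)
L = 0.0049*242/((1+0.36)*0.211)
L = 1.1858/0.28696

4.1323 m


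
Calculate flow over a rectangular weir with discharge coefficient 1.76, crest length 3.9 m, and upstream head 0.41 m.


Q = C * L * H^(3/2) = 1.76 * 3.9 * 0.41^1.5 = 1.76 * 3.9 * 0.262528

1.8020 m^3/s


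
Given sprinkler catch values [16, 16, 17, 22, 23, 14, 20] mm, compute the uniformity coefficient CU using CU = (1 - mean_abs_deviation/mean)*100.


mean = 18.285714 mm
MAD = 2.897959 mm
CU = (1 - 2.897959/18.285714)*100

84.1518 %


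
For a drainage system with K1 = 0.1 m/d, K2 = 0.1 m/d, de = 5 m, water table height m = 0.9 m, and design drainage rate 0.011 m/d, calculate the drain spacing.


S^2 = 8*K2*de*m/q + 4*K1*m^2/q
S^2 = 8*0.1*5*0.9/0.011 + 4*0.1*0.9^2/0.011
S = sqrt(356.7273)

18.8872 m


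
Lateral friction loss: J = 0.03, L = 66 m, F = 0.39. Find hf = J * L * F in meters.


hf = J * L * F = 0.03 * 66 * 0.39 = 0.7722 m

0.7722 m


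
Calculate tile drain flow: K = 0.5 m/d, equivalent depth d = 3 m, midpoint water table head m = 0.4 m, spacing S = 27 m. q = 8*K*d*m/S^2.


q = 8*K*d*m/S^2
q = 8*0.5*3*0.4/27^2
q = 4.8000 / 729

0.0066 m/d


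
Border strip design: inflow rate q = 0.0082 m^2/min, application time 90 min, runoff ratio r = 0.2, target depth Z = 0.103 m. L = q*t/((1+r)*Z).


L = q*t/((1+r)*Z)
L = 0.0082*90/((1+0.2)*0.103)
L = 0.738/0.1236

5.9709 m


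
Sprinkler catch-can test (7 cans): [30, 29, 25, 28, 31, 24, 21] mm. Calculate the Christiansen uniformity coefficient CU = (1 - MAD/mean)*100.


mean = 26.857143 mm
MAD = 3.020408 mm
CU = (1 - 3.020408/26.857143)*100

88.7538 %


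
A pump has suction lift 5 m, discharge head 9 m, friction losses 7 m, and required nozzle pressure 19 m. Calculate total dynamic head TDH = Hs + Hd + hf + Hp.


TDH = Hs + Hd + hf + Hp = 5 + 9 + 7 + 19 = 40

40 m


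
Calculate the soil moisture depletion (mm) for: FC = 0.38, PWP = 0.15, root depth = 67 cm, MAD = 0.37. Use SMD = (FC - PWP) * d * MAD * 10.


SMD = (FC - PWP) * d * MAD * 10
SMD = (0.38 - 0.15) * 67 * 0.37 * 10
SMD = 0.2300 * 67 * 0.37 * 10

57.0170 mm


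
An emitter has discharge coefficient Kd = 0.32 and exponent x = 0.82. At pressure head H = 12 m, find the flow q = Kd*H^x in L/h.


q = Kd * H^x = 0.32 * 12^0.82 = 0.32 * 7.672354

2.4552 L/h


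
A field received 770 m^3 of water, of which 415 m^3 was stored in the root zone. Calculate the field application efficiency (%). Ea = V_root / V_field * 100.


Ea = V_root / V_field * 100 = 415 / 770 * 100 = 53.8961%

53.8961 %


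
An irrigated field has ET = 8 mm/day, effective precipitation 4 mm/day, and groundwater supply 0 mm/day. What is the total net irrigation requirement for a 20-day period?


Daily deficit = ET - Pe - GW = 8 - 4 - 0 = 4 mm/day
NIR = 4 * 20 = 80 mm

80.0000 mm


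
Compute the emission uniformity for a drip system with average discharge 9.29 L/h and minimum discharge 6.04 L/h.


EU = (q_min/q_avg)*100 = (6.04/9.29)*100 = 65.0161%

65.0161 %


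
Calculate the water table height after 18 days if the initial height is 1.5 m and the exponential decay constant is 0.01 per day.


m = m0 * exp(-k*t)
m = 1.5 * exp(-0.01 * 18)
m = 1.5 * exp(-0.1800)

1.2529 m


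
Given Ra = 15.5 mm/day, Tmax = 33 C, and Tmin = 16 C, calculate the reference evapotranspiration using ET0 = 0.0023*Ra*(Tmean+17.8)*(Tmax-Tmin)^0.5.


Tmean = (Tmax + Tmin)/2 = (33 + 16)/2 = 24.5
ET0 = 0.0023 * 15.5 * (24.5 + 17.8) * sqrt(33 - 16)
ET0 = 0.0023 * 15.5 * 42.3 * 4.123106

6.2176 mm/day


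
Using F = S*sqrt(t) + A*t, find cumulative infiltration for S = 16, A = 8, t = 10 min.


F = S*sqrt(t) + A*t
F = 16*sqrt(10) + 8*10
F = 16*3.162278 + 80

130.5964 mm


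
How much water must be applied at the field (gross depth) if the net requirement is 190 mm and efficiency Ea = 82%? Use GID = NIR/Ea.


Ea = 82% = 0.82
GID = NIR / Ea = 190 / 0.82 = 231.7073 mm

231.7073 mm


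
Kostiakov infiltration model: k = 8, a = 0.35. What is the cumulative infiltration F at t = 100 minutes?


F = k * t^a = 8 * 100^0.35
F = 8 * 5.011872

40.0950 mm


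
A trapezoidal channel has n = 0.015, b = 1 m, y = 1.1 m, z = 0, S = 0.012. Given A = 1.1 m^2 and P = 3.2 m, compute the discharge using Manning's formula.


R = A/P = 1.1/3.2 = 0.343750
Q = (1/0.015) * 1.1 * 0.343750^(2/3) * 0.012^0.5

3.9420 m^3/s


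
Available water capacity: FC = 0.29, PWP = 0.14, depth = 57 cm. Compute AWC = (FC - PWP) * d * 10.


AWC = (FC - PWP) * d * 10
AWC = (0.29 - 0.14) * 57 * 10
AWC = 0.1500 * 57 * 10

85.5000 mm


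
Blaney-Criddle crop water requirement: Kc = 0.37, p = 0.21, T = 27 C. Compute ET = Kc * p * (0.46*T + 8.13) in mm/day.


ET = Kc * p * (0.46*T + 8.13)
ET = 0.37 * 0.21 * (0.46*27 + 8.13)
ET = 0.37 * 0.21 * 20.5500

1.5967 mm/day


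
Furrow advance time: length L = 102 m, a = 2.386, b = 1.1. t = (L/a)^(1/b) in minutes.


t = (L/a)^(1/b)
t = (102/2.386)^(1/1.1)
t = 42.749371^(1/1.1)

30.3853 min


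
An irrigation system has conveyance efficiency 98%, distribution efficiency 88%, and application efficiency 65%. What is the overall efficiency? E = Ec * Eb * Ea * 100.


Ec = 0.98, Eb = 0.88, Ea = 0.65
E = 0.98 * 0.88 * 0.65 * 100 = 56.0560%

56.0560 %


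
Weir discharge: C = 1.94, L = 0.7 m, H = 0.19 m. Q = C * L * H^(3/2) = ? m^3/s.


Q = C * L * H^(3/2) = 1.94 * 0.7 * 0.19^1.5 = 1.94 * 0.7 * 0.082819

0.1125 m^3/s


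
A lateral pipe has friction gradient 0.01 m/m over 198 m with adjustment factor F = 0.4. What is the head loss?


hf = J * L * F = 0.01 * 198 * 0.4 = 0.7920 m

0.7920 m


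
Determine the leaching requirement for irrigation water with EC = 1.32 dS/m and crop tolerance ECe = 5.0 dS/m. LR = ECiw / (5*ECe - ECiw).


LR = ECiw / (5*ECe - ECiw)
LR = 1.32 / (5*5.0 - 1.32)
LR = 1.32 / 23.6800

0.0557


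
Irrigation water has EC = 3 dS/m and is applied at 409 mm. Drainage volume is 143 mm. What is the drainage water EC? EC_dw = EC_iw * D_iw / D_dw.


EC_dw = EC_iw * D_iw / D_dw
EC_dw = 3 * 409 / 143
EC_dw = 1227 / 143

8.5804 dS/m


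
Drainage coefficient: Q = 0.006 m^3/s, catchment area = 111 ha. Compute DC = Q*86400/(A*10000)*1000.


DC = Q * 86400 / (A * 10000) * 1000
DC = 0.006 * 86400 / (111 * 10000) * 1000
DC = 518400.0000 / 1110000

0.4670 mm/day


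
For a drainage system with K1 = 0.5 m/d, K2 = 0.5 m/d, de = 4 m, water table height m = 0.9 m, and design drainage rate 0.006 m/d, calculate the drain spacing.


S^2 = 8*K2*de*m/q + 4*K1*m^2/q
S^2 = 8*0.5*4*0.9/0.006 + 4*0.5*0.9^2/0.006
S = sqrt(2670.0000)

51.6720 m


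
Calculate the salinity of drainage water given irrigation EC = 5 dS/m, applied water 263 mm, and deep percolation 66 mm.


EC_dw = EC_iw * D_iw / D_dw
EC_dw = 5 * 263 / 66
EC_dw = 1315 / 66

19.9242 dS/m


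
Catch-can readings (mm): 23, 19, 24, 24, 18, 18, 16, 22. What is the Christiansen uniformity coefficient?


mean = 20.500000 mm
MAD = 2.750000 mm
CU = (1 - 2.750000/20.500000)*100

86.5854 %


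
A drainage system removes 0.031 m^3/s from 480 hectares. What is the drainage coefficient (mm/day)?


DC = Q * 86400 / (A * 10000) * 1000
DC = 0.031 * 86400 / (480 * 10000) * 1000
DC = 2678400.0000 / 4800000

0.5580 mm/day


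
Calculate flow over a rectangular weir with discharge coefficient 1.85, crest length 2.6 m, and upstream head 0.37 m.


Q = C * L * H^(3/2) = 1.85 * 2.6 * 0.37^1.5 = 1.85 * 2.6 * 0.225062

1.0825 m^3/s


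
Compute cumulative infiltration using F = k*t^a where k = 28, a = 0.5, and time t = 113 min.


F = k * t^a = 28 * 113^0.5
F = 28 * 10.630146

297.6441 mm


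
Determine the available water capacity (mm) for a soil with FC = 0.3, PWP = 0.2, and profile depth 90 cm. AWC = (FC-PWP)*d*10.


AWC = (FC - PWP) * d * 10
AWC = (0.3 - 0.2) * 90 * 10
AWC = 0.1000 * 90 * 10

90.0000 mm


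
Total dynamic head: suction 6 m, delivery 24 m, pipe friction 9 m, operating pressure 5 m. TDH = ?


TDH = Hs + Hd + hf + Hp = 6 + 24 + 9 + 5 = 44

44 m


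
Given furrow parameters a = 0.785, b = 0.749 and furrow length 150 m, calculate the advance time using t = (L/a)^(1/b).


t = (L/a)^(1/b)
t = (150/0.785)^(1/0.749)
t = 191.082803^(1/0.749)

1110.9377 min


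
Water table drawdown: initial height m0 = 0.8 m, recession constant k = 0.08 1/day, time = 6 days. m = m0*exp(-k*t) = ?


m = m0 * exp(-k*t)
m = 0.8 * exp(-0.08 * 6)
m = 0.8 * exp(-0.4800)

0.4950 m


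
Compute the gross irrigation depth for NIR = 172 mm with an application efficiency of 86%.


Ea = 86% = 0.86
GID = NIR / Ea = 172 / 0.86 = 200.0000 mm

200.0000 mm


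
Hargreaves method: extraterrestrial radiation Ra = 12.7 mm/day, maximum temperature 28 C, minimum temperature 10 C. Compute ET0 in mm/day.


Tmean = (Tmax + Tmin)/2 = (28 + 10)/2 = 19.0
ET0 = 0.0023 * 12.7 * (19.0 + 17.8) * sqrt(28 - 10)
ET0 = 0.0023 * 12.7 * 36.8 * 4.242641

4.5605 mm/day


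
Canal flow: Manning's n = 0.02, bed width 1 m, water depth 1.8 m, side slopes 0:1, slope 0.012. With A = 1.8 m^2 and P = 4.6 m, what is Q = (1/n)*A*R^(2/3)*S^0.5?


R = A/P = 1.8/4.6 = 0.391304
Q = (1/0.02) * 1.8 * 0.391304^(2/3) * 0.012^0.5

5.2744 m^3/s


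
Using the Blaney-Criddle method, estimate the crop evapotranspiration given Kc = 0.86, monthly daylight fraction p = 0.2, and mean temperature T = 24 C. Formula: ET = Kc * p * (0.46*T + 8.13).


ET = Kc * p * (0.46*T + 8.13)
ET = 0.86 * 0.2 * (0.46*24 + 8.13)
ET = 0.86 * 0.2 * 19.1700

3.2972 mm/day


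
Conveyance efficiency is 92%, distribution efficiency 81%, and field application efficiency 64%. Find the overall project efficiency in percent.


Ec = 0.92, Eb = 0.81, Ea = 0.64
E = 0.92 * 0.81 * 0.64 * 100 = 47.6928%

47.6928 %


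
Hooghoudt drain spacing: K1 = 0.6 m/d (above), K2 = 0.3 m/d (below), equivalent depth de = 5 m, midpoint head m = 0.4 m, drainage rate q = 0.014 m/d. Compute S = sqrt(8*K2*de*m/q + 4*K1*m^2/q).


S^2 = 8*K2*de*m/q + 4*K1*m^2/q
S^2 = 8*0.3*5*0.4/0.014 + 4*0.6*0.4^2/0.014
S = sqrt(370.2857)

19.2428 m


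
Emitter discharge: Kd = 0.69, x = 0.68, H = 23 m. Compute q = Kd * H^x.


q = Kd * H^x = 0.69 * 23^0.68 = 0.69 * 8.432861

5.8187 L/h


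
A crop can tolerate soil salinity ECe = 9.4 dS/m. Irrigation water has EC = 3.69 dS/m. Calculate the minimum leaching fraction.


LR = ECiw / (5*ECe - ECiw)
LR = 3.69 / (5*9.4 - 3.69)
LR = 3.69 / 43.3100

0.0852


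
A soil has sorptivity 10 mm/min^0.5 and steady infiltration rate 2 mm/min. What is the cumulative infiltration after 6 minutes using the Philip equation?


F = S*sqrt(t) + A*t
F = 10*sqrt(6) + 2*6
F = 10*2.449490 + 12

36.4949 mm


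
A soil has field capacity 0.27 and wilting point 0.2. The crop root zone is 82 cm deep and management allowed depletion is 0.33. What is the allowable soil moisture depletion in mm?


SMD = (FC - PWP) * d * MAD * 10
SMD = (0.27 - 0.2) * 82 * 0.33 * 10
SMD = 0.0700 * 82 * 0.33 * 10

18.9420 mm


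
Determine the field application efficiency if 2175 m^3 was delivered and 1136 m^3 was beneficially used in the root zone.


Ea = V_root / V_field * 100 = 1136 / 2175 * 100 = 52.2299%

52.2299 %


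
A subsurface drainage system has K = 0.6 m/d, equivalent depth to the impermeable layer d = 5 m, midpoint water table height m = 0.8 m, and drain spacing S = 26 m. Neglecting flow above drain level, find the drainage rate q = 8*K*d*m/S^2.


q = 8*K*d*m/S^2
q = 8*0.6*5*0.8/26^2
q = 19.2000 / 676

0.0284 m/d


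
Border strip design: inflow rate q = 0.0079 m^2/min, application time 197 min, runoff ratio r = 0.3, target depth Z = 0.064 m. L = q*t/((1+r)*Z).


L = q*t/((1+r)*Z)
L = 0.0079*197/((1+0.3)*0.064)
L = 1.5563/0.0832

18.7055 m


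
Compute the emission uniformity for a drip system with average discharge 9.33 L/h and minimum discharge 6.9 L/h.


EU = (q_min/q_avg)*100 = (6.9/9.33)*100 = 73.9550%

73.9550 %


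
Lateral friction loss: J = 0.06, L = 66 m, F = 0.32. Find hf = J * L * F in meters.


hf = J * L * F = 0.06 * 66 * 0.32 = 1.2672 m

1.2672 m


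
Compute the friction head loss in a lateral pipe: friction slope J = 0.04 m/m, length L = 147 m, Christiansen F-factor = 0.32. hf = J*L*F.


hf = J * L * F = 0.04 * 147 * 0.32 = 1.8816 m

1.8816 m


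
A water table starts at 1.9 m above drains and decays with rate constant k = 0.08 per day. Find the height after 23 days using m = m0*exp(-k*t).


m = m0 * exp(-k*t)
m = 1.9 * exp(-0.08 * 23)
m = 1.9 * exp(-1.8400)

0.3018 m


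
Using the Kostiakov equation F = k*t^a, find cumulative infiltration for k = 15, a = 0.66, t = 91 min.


F = k * t^a = 15 * 91^0.66
F = 15 * 19.632125

294.4819 mm


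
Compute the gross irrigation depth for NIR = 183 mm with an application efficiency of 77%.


Ea = 77% = 0.77
GID = NIR / Ea = 183 / 0.77 = 237.6623 mm

237.6623 mm


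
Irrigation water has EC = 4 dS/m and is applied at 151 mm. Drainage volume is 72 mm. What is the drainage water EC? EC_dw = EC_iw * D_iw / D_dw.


EC_dw = EC_iw * D_iw / D_dw
EC_dw = 4 * 151 / 72
EC_dw = 604 / 72

8.3889 dS/m


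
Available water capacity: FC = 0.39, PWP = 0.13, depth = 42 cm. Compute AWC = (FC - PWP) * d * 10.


AWC = (FC - PWP) * d * 10
AWC = (0.39 - 0.13) * 42 * 10
AWC = 0.2600 * 42 * 10

109.2000 mm


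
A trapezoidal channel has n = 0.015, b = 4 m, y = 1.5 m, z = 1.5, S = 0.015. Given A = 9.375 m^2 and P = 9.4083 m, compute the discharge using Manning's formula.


R = A/P = 9.375/9.4083 = 0.996461
Q = (1/0.015) * 9.375 * 0.996461^(2/3) * 0.015^0.5

76.3658 m^3/s


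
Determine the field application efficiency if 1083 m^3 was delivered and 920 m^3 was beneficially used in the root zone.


Ea = V_root / V_field * 100 = 920 / 1083 * 100 = 84.9492%

84.9492 %


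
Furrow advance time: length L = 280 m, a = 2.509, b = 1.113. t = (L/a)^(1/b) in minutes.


t = (L/a)^(1/b)
t = (280/2.509)^(1/1.113)
t = 111.598246^(1/1.113)

69.1455 min


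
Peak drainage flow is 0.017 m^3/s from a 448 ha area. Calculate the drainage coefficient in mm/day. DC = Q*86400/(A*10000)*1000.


DC = Q * 86400 / (A * 10000) * 1000
DC = 0.017 * 86400 / (448 * 10000) * 1000
DC = 1468800.0000 / 4480000

0.3279 mm/day


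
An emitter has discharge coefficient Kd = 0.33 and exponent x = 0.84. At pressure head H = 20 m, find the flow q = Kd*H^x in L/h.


q = Kd * H^x = 0.33 * 20^0.84 = 0.33 * 12.384121

4.0868 L/h


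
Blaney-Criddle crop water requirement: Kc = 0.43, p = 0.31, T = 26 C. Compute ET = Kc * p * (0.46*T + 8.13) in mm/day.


ET = Kc * p * (0.46*T + 8.13)
ET = 0.43 * 0.31 * (0.46*26 + 8.13)
ET = 0.43 * 0.31 * 20.0900

2.6780 mm/day


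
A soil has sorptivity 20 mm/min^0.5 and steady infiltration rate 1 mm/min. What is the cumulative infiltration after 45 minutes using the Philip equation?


F = S*sqrt(t) + A*t
F = 20*sqrt(45) + 1*45
F = 20*6.708204 + 45

179.1641 mm


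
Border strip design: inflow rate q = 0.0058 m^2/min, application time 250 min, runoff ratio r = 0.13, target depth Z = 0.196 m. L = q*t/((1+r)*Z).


L = q*t/((1+r)*Z)
L = 0.0058*250/((1+0.13)*0.196)
L = 1.45/0.22148

6.5469 m


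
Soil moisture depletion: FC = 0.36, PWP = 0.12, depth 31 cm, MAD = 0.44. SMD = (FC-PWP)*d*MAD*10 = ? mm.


SMD = (FC - PWP) * d * MAD * 10
SMD = (0.36 - 0.12) * 31 * 0.44 * 10
SMD = 0.2400 * 31 * 0.44 * 10

32.7360 mm


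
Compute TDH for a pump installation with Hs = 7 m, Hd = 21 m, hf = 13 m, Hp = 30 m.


TDH = Hs + Hd + hf + Hp = 7 + 21 + 13 + 30 = 71

71 m


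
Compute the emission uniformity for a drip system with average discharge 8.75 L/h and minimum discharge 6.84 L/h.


EU = (q_min/q_avg)*100 = (6.84/8.75)*100 = 78.1714%

78.1714 %


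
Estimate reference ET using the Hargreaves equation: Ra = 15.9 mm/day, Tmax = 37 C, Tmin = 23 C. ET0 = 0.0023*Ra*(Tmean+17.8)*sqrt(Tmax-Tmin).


Tmean = (Tmax + Tmin)/2 = (37 + 23)/2 = 30.0
ET0 = 0.0023 * 15.9 * (30.0 + 17.8) * sqrt(37 - 23)
ET0 = 0.0023 * 15.9 * 47.8 * 3.741657

6.5406 mm/day


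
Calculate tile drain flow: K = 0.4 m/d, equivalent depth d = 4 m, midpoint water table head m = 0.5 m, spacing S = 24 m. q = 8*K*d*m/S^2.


q = 8*K*d*m/S^2
q = 8*0.4*4*0.5/24^2
q = 6.4000 / 576

0.0111 m/d


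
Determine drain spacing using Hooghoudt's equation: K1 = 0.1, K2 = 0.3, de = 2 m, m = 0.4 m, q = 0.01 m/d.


S^2 = 8*K2*de*m/q + 4*K1*m^2/q
S^2 = 8*0.3*2*0.4/0.01 + 4*0.1*0.4^2/0.01
S = sqrt(198.4000)

14.0855 m


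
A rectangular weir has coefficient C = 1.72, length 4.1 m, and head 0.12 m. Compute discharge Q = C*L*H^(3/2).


Q = C * L * H^(3/2) = 1.72 * 4.1 * 0.12^1.5 = 1.72 * 4.1 * 0.041569

0.2931 m^3/s


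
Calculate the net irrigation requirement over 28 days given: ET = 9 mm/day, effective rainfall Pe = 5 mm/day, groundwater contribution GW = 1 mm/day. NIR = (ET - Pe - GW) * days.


Daily deficit = ET - Pe - GW = 9 - 5 - 1 = 3 mm/day
NIR = 3 * 28 = 84 mm

84.0000 mm


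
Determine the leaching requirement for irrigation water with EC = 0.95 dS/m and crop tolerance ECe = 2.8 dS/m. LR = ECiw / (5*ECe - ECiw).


LR = ECiw / (5*ECe - ECiw)
LR = 0.95 / (5*2.8 - 0.95)
LR = 0.95 / 13.0500

0.0728


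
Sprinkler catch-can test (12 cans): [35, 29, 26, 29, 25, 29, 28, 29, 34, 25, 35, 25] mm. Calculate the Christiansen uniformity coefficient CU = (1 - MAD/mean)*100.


mean = 29.083333 mm
MAD = 2.791667 mm
CU = (1 - 2.791667/29.083333)*100

90.4011 %


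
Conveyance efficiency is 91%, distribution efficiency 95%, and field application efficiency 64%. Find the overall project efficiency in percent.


Ec = 0.91, Eb = 0.95, Ea = 0.64
E = 0.91 * 0.95 * 0.64 * 100 = 55.3280%

55.3280 %


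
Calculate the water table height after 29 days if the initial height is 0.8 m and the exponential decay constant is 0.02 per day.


m = m0 * exp(-k*t)
m = 0.8 * exp(-0.02 * 29)
m = 0.8 * exp(-0.5800)

0.4479 m


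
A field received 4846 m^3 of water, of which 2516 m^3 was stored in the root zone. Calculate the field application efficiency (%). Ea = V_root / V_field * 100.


Ea = V_root / V_field * 100 = 2516 / 4846 * 100 = 51.9191%

51.9191 %


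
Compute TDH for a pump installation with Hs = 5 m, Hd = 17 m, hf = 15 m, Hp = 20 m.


TDH = Hs + Hd + hf + Hp = 5 + 17 + 15 + 20 = 57

57 m
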